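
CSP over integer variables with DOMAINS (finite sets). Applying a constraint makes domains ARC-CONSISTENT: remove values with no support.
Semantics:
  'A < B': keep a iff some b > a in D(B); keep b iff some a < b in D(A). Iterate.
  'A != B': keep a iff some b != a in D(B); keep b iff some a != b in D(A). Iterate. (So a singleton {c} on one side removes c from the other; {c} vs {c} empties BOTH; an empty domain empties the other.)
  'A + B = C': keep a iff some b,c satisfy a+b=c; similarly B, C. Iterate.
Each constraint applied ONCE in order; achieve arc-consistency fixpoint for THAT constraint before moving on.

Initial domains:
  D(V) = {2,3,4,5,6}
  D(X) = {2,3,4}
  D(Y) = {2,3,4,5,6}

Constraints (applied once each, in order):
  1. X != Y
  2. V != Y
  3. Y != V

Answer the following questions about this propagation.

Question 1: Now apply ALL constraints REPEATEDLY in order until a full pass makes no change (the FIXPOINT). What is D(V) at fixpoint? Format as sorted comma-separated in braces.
pass 0 (initial): D(V)={2,3,4,5,6}
pass 1: no change
Fixpoint after 1 passes: D(V) = {2,3,4,5,6}

Answer: {2,3,4,5,6}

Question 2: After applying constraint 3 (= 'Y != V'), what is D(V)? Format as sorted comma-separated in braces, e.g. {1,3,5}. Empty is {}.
Answer: {2,3,4,5,6}

Derivation:
Constraint 1 (X != Y) on D(X)={2,3,4} D(Y)={2,3,4,5,6}: no change
Constraint 2 (V != Y) on D(V)={2,3,4,5,6} D(Y)={2,3,4,5,6}: no change
Constraint 3 (Y != V) on D(Y)={2,3,4,5,6} D(V)={2,3,4,5,6}: no change
So after constraint 3: D(V) = {2,3,4,5,6}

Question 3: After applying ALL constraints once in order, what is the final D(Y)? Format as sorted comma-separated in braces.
Answer: {2,3,4,5,6}

Derivation:
Constraint 1 (X != Y) on D(X)={2,3,4} D(Y)={2,3,4,5,6}: no change
Constraint 2 (V != Y) on D(V)={2,3,4,5,6} D(Y)={2,3,4,5,6}: no change
Constraint 3 (Y != V) on D(Y)={2,3,4,5,6} D(V)={2,3,4,5,6}: no change
So after all 3 constraints: D(Y) = {2,3,4,5,6}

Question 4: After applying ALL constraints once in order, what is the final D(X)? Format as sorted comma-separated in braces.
Answer: {2,3,4}

Derivation:
Constraint 1 (X != Y) on D(X)={2,3,4} D(Y)={2,3,4,5,6}: no change
Constraint 2 (V != Y) on D(V)={2,3,4,5,6} D(Y)={2,3,4,5,6}: no change
Constraint 3 (Y != V) on D(Y)={2,3,4,5,6} D(V)={2,3,4,5,6}: no change
So after all 3 constraints: D(X) = {2,3,4}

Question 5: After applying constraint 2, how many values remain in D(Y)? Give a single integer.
Answer: 5

Derivation:
Constraint 1 (X != Y) on D(X)={2,3,4} D(Y)={2,3,4,5,6}: no change
Constraint 2 (V != Y) on D(V)={2,3,4,5,6} D(Y)={2,3,4,5,6}: no change
So after constraint 2: D(Y)={2,3,4,5,6}, size = 5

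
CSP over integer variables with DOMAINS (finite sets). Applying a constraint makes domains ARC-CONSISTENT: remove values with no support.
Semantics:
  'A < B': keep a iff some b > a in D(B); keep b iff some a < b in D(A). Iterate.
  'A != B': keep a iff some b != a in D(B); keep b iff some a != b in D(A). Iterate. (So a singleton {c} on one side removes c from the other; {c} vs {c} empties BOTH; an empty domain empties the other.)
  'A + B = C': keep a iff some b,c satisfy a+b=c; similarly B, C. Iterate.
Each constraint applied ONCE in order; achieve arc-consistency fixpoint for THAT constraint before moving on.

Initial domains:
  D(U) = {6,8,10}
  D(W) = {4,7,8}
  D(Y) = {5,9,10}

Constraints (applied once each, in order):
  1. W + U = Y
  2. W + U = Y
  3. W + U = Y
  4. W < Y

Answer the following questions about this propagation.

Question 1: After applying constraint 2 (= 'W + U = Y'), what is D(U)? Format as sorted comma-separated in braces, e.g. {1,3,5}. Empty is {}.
Constraint 1 (W + U = Y) on D(W)={4,7,8} D(U)={6,8,10} D(Y)={5,9,10}: W {4,7,8}->{4}; U {6,8,10}->{6}; Y {5,9,10}->{10}
Constraint 2 (W + U = Y) on D(W)={4} D(U)={6} D(Y)={10}: no change
So after constraint 2: D(U) = {6}

Answer: {6}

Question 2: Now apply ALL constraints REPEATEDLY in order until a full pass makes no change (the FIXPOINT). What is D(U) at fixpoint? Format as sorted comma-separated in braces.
pass 0 (initial): D(U)={6,8,10}
pass 1: U {6,8,10}->{6}; W {4,7,8}->{4}; Y {5,9,10}->{10}
pass 2: no change
Fixpoint after 2 passes: D(U) = {6}

Answer: {6}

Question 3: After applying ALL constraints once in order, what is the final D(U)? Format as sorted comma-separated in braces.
Constraint 1 (W + U = Y) on D(W)={4,7,8} D(U)={6,8,10} D(Y)={5,9,10}: W {4,7,8}->{4}; U {6,8,10}->{6}; Y {5,9,10}->{10}
Constraint 2 (W + U = Y) on D(W)={4} D(U)={6} D(Y)={10}: no change
Constraint 3 (W + U = Y) on D(W)={4} D(U)={6} D(Y)={10}: no change
Constraint 4 (W < Y) on D(W)={4} D(Y)={10}: no change
So after all 4 constraints: D(U) = {6}

Answer: {6}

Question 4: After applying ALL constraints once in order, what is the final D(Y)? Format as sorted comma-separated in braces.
Answer: {10}

Derivation:
Constraint 1 (W + U = Y) on D(W)={4,7,8} D(U)={6,8,10} D(Y)={5,9,10}: W {4,7,8}->{4}; U {6,8,10}->{6}; Y {5,9,10}->{10}
Constraint 2 (W + U = Y) on D(W)={4} D(U)={6} D(Y)={10}: no change
Constraint 3 (W + U = Y) on D(W)={4} D(U)={6} D(Y)={10}: no change
Constraint 4 (W < Y) on D(W)={4} D(Y)={10}: no change
So after all 4 constraints: D(Y) = {10}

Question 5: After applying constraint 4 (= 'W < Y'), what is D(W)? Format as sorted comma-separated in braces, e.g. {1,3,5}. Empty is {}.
Constraint 1 (W + U = Y) on D(W)={4,7,8} D(U)={6,8,10} D(Y)={5,9,10}: W {4,7,8}->{4}; U {6,8,10}->{6}; Y {5,9,10}->{10}
Constraint 2 (W + U = Y) on D(W)={4} D(U)={6} D(Y)={10}: no change
Constraint 3 (W + U = Y) on D(W)={4} D(U)={6} D(Y)={10}: no change
Constraint 4 (W < Y) on D(W)={4} D(Y)={10}: no change
So after constraint 4: D(W) = {4}

Answer: {4}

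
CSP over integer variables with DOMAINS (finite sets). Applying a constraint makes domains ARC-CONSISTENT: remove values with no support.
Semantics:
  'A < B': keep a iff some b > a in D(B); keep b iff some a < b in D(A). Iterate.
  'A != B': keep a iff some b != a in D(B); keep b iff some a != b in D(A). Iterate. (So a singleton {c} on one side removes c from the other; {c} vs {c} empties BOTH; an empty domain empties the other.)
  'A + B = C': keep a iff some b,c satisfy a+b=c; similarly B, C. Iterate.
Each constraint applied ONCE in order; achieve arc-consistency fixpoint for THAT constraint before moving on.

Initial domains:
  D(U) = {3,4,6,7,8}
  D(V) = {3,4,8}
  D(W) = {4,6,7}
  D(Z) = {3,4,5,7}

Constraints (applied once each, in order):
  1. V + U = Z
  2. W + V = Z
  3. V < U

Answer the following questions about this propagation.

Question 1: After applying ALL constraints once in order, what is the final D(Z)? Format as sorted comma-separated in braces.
Constraint 1 (V + U = Z) on D(V)={3,4,8} D(U)={3,4,6,7,8} D(Z)={3,4,5,7}: V {3,4,8}->{3,4}; U {3,4,6,7,8}->{3,4}; Z {3,4,5,7}->{7}
Constraint 2 (W + V = Z) on D(W)={4,6,7} D(V)={3,4} D(Z)={7}: W {4,6,7}->{4}; V {3,4}->{3}
Constraint 3 (V < U) on D(V)={3} D(U)={3,4}: U {3,4}->{4}
So after all 3 constraints: D(Z) = {7}

Answer: {7}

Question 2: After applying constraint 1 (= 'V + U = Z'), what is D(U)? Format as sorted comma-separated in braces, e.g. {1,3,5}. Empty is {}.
Answer: {3,4}

Derivation:
Constraint 1 (V + U = Z) on D(V)={3,4,8} D(U)={3,4,6,7,8} D(Z)={3,4,5,7}: V {3,4,8}->{3,4}; U {3,4,6,7,8}->{3,4}; Z {3,4,5,7}->{7}
So after constraint 1: D(U) = {3,4}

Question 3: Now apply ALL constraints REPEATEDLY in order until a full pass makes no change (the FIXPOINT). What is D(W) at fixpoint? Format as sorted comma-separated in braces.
pass 0 (initial): D(W)={4,6,7}
pass 1: U {3,4,6,7,8}->{4}; V {3,4,8}->{3}; W {4,6,7}->{4}; Z {3,4,5,7}->{7}
pass 2: no change
Fixpoint after 2 passes: D(W) = {4}

Answer: {4}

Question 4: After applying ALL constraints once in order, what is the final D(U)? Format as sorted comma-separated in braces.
Constraint 1 (V + U = Z) on D(V)={3,4,8} D(U)={3,4,6,7,8} D(Z)={3,4,5,7}: V {3,4,8}->{3,4}; U {3,4,6,7,8}->{3,4}; Z {3,4,5,7}->{7}
Constraint 2 (W + V = Z) on D(W)={4,6,7} D(V)={3,4} D(Z)={7}: W {4,6,7}->{4}; V {3,4}->{3}
Constraint 3 (V < U) on D(V)={3} D(U)={3,4}: U {3,4}->{4}
So after all 3 constraints: D(U) = {4}

Answer: {4}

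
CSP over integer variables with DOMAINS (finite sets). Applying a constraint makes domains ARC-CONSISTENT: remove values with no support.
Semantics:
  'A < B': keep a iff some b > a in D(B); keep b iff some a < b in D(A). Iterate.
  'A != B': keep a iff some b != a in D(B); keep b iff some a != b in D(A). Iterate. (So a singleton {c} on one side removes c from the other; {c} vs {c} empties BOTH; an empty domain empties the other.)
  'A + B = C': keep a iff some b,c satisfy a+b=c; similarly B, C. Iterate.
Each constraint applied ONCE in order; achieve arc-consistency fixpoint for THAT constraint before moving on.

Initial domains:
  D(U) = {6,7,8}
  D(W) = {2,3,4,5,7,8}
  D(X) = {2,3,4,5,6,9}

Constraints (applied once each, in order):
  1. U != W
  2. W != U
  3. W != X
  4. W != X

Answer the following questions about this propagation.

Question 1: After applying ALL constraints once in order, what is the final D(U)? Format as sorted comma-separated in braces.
Answer: {6,7,8}

Derivation:
Constraint 1 (U != W) on D(U)={6,7,8} D(W)={2,3,4,5,7,8}: no change
Constraint 2 (W != U) on D(W)={2,3,4,5,7,8} D(U)={6,7,8}: no change
Constraint 3 (W != X) on D(W)={2,3,4,5,7,8} D(X)={2,3,4,5,6,9}: no change
Constraint 4 (W != X) on D(W)={2,3,4,5,7,8} D(X)={2,3,4,5,6,9}: no change
So after all 4 constraints: D(U) = {6,7,8}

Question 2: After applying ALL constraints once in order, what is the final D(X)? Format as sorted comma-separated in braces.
Answer: {2,3,4,5,6,9}

Derivation:
Constraint 1 (U != W) on D(U)={6,7,8} D(W)={2,3,4,5,7,8}: no change
Constraint 2 (W != U) on D(W)={2,3,4,5,7,8} D(U)={6,7,8}: no change
Constraint 3 (W != X) on D(W)={2,3,4,5,7,8} D(X)={2,3,4,5,6,9}: no change
Constraint 4 (W != X) on D(W)={2,3,4,5,7,8} D(X)={2,3,4,5,6,9}: no change
So after all 4 constraints: D(X) = {2,3,4,5,6,9}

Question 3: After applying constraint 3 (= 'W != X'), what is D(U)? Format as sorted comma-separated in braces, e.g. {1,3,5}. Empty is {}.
Answer: {6,7,8}

Derivation:
Constraint 1 (U != W) on D(U)={6,7,8} D(W)={2,3,4,5,7,8}: no change
Constraint 2 (W != U) on D(W)={2,3,4,5,7,8} D(U)={6,7,8}: no change
Constraint 3 (W != X) on D(W)={2,3,4,5,7,8} D(X)={2,3,4,5,6,9}: no change
So after constraint 3: D(U) = {6,7,8}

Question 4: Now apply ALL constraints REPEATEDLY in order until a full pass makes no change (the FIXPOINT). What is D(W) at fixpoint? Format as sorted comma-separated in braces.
Answer: {2,3,4,5,7,8}

Derivation:
pass 0 (initial): D(W)={2,3,4,5,7,8}
pass 1: no change
Fixpoint after 1 passes: D(W) = {2,3,4,5,7,8}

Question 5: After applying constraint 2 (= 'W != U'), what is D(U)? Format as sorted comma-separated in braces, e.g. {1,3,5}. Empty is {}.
Answer: {6,7,8}

Derivation:
Constraint 1 (U != W) on D(U)={6,7,8} D(W)={2,3,4,5,7,8}: no change
Constraint 2 (W != U) on D(W)={2,3,4,5,7,8} D(U)={6,7,8}: no change
So after constraint 2: D(U) = {6,7,8}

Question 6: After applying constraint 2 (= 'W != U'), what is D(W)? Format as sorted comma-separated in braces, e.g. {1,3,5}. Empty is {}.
Answer: {2,3,4,5,7,8}

Derivation:
Constraint 1 (U != W) on D(U)={6,7,8} D(W)={2,3,4,5,7,8}: no change
Constraint 2 (W != U) on D(W)={2,3,4,5,7,8} D(U)={6,7,8}: no change
So after constraint 2: D(W) = {2,3,4,5,7,8}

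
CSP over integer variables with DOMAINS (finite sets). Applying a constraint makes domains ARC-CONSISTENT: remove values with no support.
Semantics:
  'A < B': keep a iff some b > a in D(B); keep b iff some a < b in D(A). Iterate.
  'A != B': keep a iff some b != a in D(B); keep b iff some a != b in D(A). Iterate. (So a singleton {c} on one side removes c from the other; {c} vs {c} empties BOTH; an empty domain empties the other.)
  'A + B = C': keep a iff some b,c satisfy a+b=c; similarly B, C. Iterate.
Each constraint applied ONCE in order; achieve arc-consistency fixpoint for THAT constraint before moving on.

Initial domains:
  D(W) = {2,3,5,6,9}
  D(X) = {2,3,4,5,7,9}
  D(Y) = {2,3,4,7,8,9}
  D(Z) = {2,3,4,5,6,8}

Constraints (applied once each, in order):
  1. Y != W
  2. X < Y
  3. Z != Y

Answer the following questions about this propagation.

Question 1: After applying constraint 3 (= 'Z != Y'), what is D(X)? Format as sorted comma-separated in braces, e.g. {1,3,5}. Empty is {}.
Answer: {2,3,4,5,7}

Derivation:
Constraint 1 (Y != W) on D(Y)={2,3,4,7,8,9} D(W)={2,3,5,6,9}: no change
Constraint 2 (X < Y) on D(X)={2,3,4,5,7,9} D(Y)={2,3,4,7,8,9}: X {2,3,4,5,7,9}->{2,3,4,5,7}; Y {2,3,4,7,8,9}->{3,4,7,8,9}
Constraint 3 (Z != Y) on D(Z)={2,3,4,5,6,8} D(Y)={3,4,7,8,9}: no change
So after constraint 3: D(X) = {2,3,4,5,7}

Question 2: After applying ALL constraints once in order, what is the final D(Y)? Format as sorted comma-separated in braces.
Answer: {3,4,7,8,9}

Derivation:
Constraint 1 (Y != W) on D(Y)={2,3,4,7,8,9} D(W)={2,3,5,6,9}: no change
Constraint 2 (X < Y) on D(X)={2,3,4,5,7,9} D(Y)={2,3,4,7,8,9}: X {2,3,4,5,7,9}->{2,3,4,5,7}; Y {2,3,4,7,8,9}->{3,4,7,8,9}
Constraint 3 (Z != Y) on D(Z)={2,3,4,5,6,8} D(Y)={3,4,7,8,9}: no change
So after all 3 constraints: D(Y) = {3,4,7,8,9}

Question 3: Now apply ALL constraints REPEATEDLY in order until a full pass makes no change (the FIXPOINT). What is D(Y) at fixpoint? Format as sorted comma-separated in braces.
pass 0 (initial): D(Y)={2,3,4,7,8,9}
pass 1: X {2,3,4,5,7,9}->{2,3,4,5,7}; Y {2,3,4,7,8,9}->{3,4,7,8,9}
pass 2: no change
Fixpoint after 2 passes: D(Y) = {3,4,7,8,9}

Answer: {3,4,7,8,9}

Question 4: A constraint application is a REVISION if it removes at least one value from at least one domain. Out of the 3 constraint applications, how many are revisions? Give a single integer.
Answer: 1

Derivation:
Constraint 1 (Y != W) on D(Y)={2,3,4,7,8,9} D(W)={2,3,5,6,9}: no change => not a revision
Constraint 2 (X < Y) on D(X)={2,3,4,5,7,9} D(Y)={2,3,4,7,8,9}: X {2,3,4,5,7,9}->{2,3,4,5,7}; Y {2,3,4,7,8,9}->{3,4,7,8,9} => REVISION
Constraint 3 (Z != Y) on D(Z)={2,3,4,5,6,8} D(Y)={3,4,7,8,9}: no change => not a revision
Total revisions = 1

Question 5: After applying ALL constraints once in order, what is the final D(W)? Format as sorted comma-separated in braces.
Answer: {2,3,5,6,9}

Derivation:
Constraint 1 (Y != W) on D(Y)={2,3,4,7,8,9} D(W)={2,3,5,6,9}: no change
Constraint 2 (X < Y) on D(X)={2,3,4,5,7,9} D(Y)={2,3,4,7,8,9}: X {2,3,4,5,7,9}->{2,3,4,5,7}; Y {2,3,4,7,8,9}->{3,4,7,8,9}
Constraint 3 (Z != Y) on D(Z)={2,3,4,5,6,8} D(Y)={3,4,7,8,9}: no change
So after all 3 constraints: D(W) = {2,3,5,6,9}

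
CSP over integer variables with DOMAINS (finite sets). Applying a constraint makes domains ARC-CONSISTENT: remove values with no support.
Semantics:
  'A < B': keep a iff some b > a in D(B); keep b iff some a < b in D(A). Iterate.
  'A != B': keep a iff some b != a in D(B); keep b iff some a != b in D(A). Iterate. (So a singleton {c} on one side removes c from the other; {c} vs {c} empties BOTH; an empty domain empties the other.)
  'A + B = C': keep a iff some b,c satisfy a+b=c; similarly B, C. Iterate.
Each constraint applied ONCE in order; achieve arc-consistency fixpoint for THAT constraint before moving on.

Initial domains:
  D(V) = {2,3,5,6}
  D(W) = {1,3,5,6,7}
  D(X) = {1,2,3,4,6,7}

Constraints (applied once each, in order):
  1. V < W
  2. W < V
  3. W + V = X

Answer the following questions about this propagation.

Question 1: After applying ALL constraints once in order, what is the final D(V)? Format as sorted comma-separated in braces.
Answer: {}

Derivation:
Constraint 1 (V < W) on D(V)={2,3,5,6} D(W)={1,3,5,6,7}: W {1,3,5,6,7}->{3,5,6,7}
Constraint 2 (W < V) on D(W)={3,5,6,7} D(V)={2,3,5,6}: W {3,5,6,7}->{3,5}; V {2,3,5,6}->{5,6}
Constraint 3 (W + V = X) on D(W)={3,5} D(V)={5,6} D(X)={1,2,3,4,6,7}: W {3,5}->{}; V {5,6}->{}; X {1,2,3,4,6,7}->{}
So after all 3 constraints: D(V) = {}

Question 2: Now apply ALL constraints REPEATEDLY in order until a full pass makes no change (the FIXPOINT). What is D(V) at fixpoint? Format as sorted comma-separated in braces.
Answer: {}

Derivation:
pass 0 (initial): D(V)={2,3,5,6}
pass 1: V {2,3,5,6}->{}; W {1,3,5,6,7}->{}; X {1,2,3,4,6,7}->{}
pass 2: no change
Fixpoint after 2 passes: D(V) = {}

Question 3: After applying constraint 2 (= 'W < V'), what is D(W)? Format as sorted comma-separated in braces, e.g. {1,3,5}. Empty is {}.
Constraint 1 (V < W) on D(V)={2,3,5,6} D(W)={1,3,5,6,7}: W {1,3,5,6,7}->{3,5,6,7}
Constraint 2 (W < V) on D(W)={3,5,6,7} D(V)={2,3,5,6}: W {3,5,6,7}->{3,5}; V {2,3,5,6}->{5,6}
So after constraint 2: D(W) = {3,5}

Answer: {3,5}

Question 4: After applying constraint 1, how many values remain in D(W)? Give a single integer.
Answer: 4

Derivation:
Constraint 1 (V < W) on D(V)={2,3,5,6} D(W)={1,3,5,6,7}: W {1,3,5,6,7}->{3,5,6,7}
So after constraint 1: D(W)={3,5,6,7}, size = 4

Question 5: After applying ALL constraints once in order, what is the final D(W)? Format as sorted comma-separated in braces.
Constraint 1 (V < W) on D(V)={2,3,5,6} D(W)={1,3,5,6,7}: W {1,3,5,6,7}->{3,5,6,7}
Constraint 2 (W < V) on D(W)={3,5,6,7} D(V)={2,3,5,6}: W {3,5,6,7}->{3,5}; V {2,3,5,6}->{5,6}
Constraint 3 (W + V = X) on D(W)={3,5} D(V)={5,6} D(X)={1,2,3,4,6,7}: W {3,5}->{}; V {5,6}->{}; X {1,2,3,4,6,7}->{}
So after all 3 constraints: D(W) = {}

Answer: {}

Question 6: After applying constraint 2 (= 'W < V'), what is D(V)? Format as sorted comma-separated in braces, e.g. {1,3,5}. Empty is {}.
Constraint 1 (V < W) on D(V)={2,3,5,6} D(W)={1,3,5,6,7}: W {1,3,5,6,7}->{3,5,6,7}
Constraint 2 (W < V) on D(W)={3,5,6,7} D(V)={2,3,5,6}: W {3,5,6,7}->{3,5}; V {2,3,5,6}->{5,6}
So after constraint 2: D(V) = {5,6}

Answer: {5,6}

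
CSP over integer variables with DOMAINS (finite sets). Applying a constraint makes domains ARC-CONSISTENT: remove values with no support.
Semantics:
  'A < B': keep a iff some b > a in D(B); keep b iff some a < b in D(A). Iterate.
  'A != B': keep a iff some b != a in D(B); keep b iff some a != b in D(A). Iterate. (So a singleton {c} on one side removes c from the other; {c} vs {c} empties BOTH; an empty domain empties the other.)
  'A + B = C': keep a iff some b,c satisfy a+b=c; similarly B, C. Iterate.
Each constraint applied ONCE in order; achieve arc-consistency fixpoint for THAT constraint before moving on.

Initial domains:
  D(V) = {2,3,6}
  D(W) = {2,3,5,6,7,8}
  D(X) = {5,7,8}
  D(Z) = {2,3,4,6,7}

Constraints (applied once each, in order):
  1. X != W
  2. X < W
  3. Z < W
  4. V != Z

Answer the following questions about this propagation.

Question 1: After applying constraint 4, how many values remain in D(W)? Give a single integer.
Constraint 1 (X != W) on D(X)={5,7,8} D(W)={2,3,5,6,7,8}: no change
Constraint 2 (X < W) on D(X)={5,7,8} D(W)={2,3,5,6,7,8}: X {5,7,8}->{5,7}; W {2,3,5,6,7,8}->{6,7,8}
Constraint 3 (Z < W) on D(Z)={2,3,4,6,7} D(W)={6,7,8}: no change
Constraint 4 (V != Z) on D(V)={2,3,6} D(Z)={2,3,4,6,7}: no change
So after constraint 4: D(W)={6,7,8}, size = 3

Answer: 3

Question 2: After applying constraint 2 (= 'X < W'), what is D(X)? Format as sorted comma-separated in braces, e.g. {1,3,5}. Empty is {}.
Constraint 1 (X != W) on D(X)={5,7,8} D(W)={2,3,5,6,7,8}: no change
Constraint 2 (X < W) on D(X)={5,7,8} D(W)={2,3,5,6,7,8}: X {5,7,8}->{5,7}; W {2,3,5,6,7,8}->{6,7,8}
So after constraint 2: D(X) = {5,7}

Answer: {5,7}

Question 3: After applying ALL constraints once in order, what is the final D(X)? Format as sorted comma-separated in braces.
Answer: {5,7}

Derivation:
Constraint 1 (X != W) on D(X)={5,7,8} D(W)={2,3,5,6,7,8}: no change
Constraint 2 (X < W) on D(X)={5,7,8} D(W)={2,3,5,6,7,8}: X {5,7,8}->{5,7}; W {2,3,5,6,7,8}->{6,7,8}
Constraint 3 (Z < W) on D(Z)={2,3,4,6,7} D(W)={6,7,8}: no change
Constraint 4 (V != Z) on D(V)={2,3,6} D(Z)={2,3,4,6,7}: no change
So after all 4 constraints: D(X) = {5,7}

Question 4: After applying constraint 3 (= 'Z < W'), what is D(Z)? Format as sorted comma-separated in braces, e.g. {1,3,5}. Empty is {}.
Constraint 1 (X != W) on D(X)={5,7,8} D(W)={2,3,5,6,7,8}: no change
Constraint 2 (X < W) on D(X)={5,7,8} D(W)={2,3,5,6,7,8}: X {5,7,8}->{5,7}; W {2,3,5,6,7,8}->{6,7,8}
Constraint 3 (Z < W) on D(Z)={2,3,4,6,7} D(W)={6,7,8}: no change
So after constraint 3: D(Z) = {2,3,4,6,7}

Answer: {2,3,4,6,7}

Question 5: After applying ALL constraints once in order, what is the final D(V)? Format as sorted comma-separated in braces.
Answer: {2,3,6}

Derivation:
Constraint 1 (X != W) on D(X)={5,7,8} D(W)={2,3,5,6,7,8}: no change
Constraint 2 (X < W) on D(X)={5,7,8} D(W)={2,3,5,6,7,8}: X {5,7,8}->{5,7}; W {2,3,5,6,7,8}->{6,7,8}
Constraint 3 (Z < W) on D(Z)={2,3,4,6,7} D(W)={6,7,8}: no change
Constraint 4 (V != Z) on D(V)={2,3,6} D(Z)={2,3,4,6,7}: no change
So after all 4 constraints: D(V) = {2,3,6}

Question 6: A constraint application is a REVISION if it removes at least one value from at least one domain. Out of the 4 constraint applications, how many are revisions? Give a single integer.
Constraint 1 (X != W) on D(X)={5,7,8} D(W)={2,3,5,6,7,8}: no change => not a revision
Constraint 2 (X < W) on D(X)={5,7,8} D(W)={2,3,5,6,7,8}: X {5,7,8}->{5,7}; W {2,3,5,6,7,8}->{6,7,8} => REVISION
Constraint 3 (Z < W) on D(Z)={2,3,4,6,7} D(W)={6,7,8}: no change => not a revision
Constraint 4 (V != Z) on D(V)={2,3,6} D(Z)={2,3,4,6,7}: no change => not a revision
Total revisions = 1

Answer: 1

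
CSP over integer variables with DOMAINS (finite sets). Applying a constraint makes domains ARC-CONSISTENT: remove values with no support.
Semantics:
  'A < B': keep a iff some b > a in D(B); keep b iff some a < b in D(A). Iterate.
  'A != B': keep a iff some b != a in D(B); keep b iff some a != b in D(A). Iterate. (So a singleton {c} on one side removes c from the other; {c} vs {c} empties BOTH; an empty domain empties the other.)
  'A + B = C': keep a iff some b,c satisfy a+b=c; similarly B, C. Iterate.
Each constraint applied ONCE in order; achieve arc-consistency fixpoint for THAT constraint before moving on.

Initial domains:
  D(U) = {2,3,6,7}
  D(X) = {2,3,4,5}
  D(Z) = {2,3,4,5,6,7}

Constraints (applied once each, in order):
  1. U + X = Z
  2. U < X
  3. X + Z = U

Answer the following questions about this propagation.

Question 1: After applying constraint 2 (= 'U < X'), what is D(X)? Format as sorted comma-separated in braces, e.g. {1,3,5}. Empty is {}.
Answer: {3,4,5}

Derivation:
Constraint 1 (U + X = Z) on D(U)={2,3,6,7} D(X)={2,3,4,5} D(Z)={2,3,4,5,6,7}: U {2,3,6,7}->{2,3}; Z {2,3,4,5,6,7}->{4,5,6,7}
Constraint 2 (U < X) on D(U)={2,3} D(X)={2,3,4,5}: X {2,3,4,5}->{3,4,5}
So after constraint 2: D(X) = {3,4,5}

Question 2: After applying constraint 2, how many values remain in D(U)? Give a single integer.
Constraint 1 (U + X = Z) on D(U)={2,3,6,7} D(X)={2,3,4,5} D(Z)={2,3,4,5,6,7}: U {2,3,6,7}->{2,3}; Z {2,3,4,5,6,7}->{4,5,6,7}
Constraint 2 (U < X) on D(U)={2,3} D(X)={2,3,4,5}: X {2,3,4,5}->{3,4,5}
So after constraint 2: D(U)={2,3}, size = 2

Answer: 2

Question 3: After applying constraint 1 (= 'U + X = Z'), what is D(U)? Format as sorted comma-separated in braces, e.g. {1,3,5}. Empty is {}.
Answer: {2,3}

Derivation:
Constraint 1 (U + X = Z) on D(U)={2,3,6,7} D(X)={2,3,4,5} D(Z)={2,3,4,5,6,7}: U {2,3,6,7}->{2,3}; Z {2,3,4,5,6,7}->{4,5,6,7}
So after constraint 1: D(U) = {2,3}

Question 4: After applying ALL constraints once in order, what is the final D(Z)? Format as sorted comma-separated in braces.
Constraint 1 (U + X = Z) on D(U)={2,3,6,7} D(X)={2,3,4,5} D(Z)={2,3,4,5,6,7}: U {2,3,6,7}->{2,3}; Z {2,3,4,5,6,7}->{4,5,6,7}
Constraint 2 (U < X) on D(U)={2,3} D(X)={2,3,4,5}: X {2,3,4,5}->{3,4,5}
Constraint 3 (X + Z = U) on D(X)={3,4,5} D(Z)={4,5,6,7} D(U)={2,3}: X {3,4,5}->{}; Z {4,5,6,7}->{}; U {2,3}->{}
So after all 3 constraints: D(Z) = {}

Answer: {}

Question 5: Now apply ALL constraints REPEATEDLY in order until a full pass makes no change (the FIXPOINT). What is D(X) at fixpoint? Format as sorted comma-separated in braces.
Answer: {}

Derivation:
pass 0 (initial): D(X)={2,3,4,5}
pass 1: U {2,3,6,7}->{}; X {2,3,4,5}->{}; Z {2,3,4,5,6,7}->{}
pass 2: no change
Fixpoint after 2 passes: D(X) = {}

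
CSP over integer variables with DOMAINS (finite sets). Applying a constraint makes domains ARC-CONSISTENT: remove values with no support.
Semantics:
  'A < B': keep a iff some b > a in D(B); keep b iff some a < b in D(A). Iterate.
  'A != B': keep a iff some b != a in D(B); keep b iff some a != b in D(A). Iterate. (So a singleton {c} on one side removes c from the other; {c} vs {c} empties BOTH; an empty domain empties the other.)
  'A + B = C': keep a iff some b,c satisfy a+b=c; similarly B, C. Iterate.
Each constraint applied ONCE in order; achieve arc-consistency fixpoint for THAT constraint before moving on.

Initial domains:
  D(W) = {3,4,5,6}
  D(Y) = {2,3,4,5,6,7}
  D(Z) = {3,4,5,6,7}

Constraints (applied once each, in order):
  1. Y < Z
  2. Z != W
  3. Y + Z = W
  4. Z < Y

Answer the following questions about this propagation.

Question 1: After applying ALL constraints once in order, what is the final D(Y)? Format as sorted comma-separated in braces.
Constraint 1 (Y < Z) on D(Y)={2,3,4,5,6,7} D(Z)={3,4,5,6,7}: Y {2,3,4,5,6,7}->{2,3,4,5,6}
Constraint 2 (Z != W) on D(Z)={3,4,5,6,7} D(W)={3,4,5,6}: no change
Constraint 3 (Y + Z = W) on D(Y)={2,3,4,5,6} D(Z)={3,4,5,6,7} D(W)={3,4,5,6}: Y {2,3,4,5,6}->{2,3}; Z {3,4,5,6,7}->{3,4}; W {3,4,5,6}->{5,6}
Constraint 4 (Z < Y) on D(Z)={3,4} D(Y)={2,3}: Z {3,4}->{}; Y {2,3}->{}
So after all 4 constraints: D(Y) = {}

Answer: {}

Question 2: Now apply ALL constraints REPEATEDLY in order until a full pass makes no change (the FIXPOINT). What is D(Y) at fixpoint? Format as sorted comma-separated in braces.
pass 0 (initial): D(Y)={2,3,4,5,6,7}
pass 1: W {3,4,5,6}->{5,6}; Y {2,3,4,5,6,7}->{}; Z {3,4,5,6,7}->{}
pass 2: W {5,6}->{}
pass 3: no change
Fixpoint after 3 passes: D(Y) = {}

Answer: {}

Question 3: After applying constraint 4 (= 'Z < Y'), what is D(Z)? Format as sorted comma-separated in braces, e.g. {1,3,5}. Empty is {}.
Constraint 1 (Y < Z) on D(Y)={2,3,4,5,6,7} D(Z)={3,4,5,6,7}: Y {2,3,4,5,6,7}->{2,3,4,5,6}
Constraint 2 (Z != W) on D(Z)={3,4,5,6,7} D(W)={3,4,5,6}: no change
Constraint 3 (Y + Z = W) on D(Y)={2,3,4,5,6} D(Z)={3,4,5,6,7} D(W)={3,4,5,6}: Y {2,3,4,5,6}->{2,3}; Z {3,4,5,6,7}->{3,4}; W {3,4,5,6}->{5,6}
Constraint 4 (Z < Y) on D(Z)={3,4} D(Y)={2,3}: Z {3,4}->{}; Y {2,3}->{}
So after constraint 4: D(Z) = {}

Answer: {}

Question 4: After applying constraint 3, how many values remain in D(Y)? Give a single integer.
Constraint 1 (Y < Z) on D(Y)={2,3,4,5,6,7} D(Z)={3,4,5,6,7}: Y {2,3,4,5,6,7}->{2,3,4,5,6}
Constraint 2 (Z != W) on D(Z)={3,4,5,6,7} D(W)={3,4,5,6}: no change
Constraint 3 (Y + Z = W) on D(Y)={2,3,4,5,6} D(Z)={3,4,5,6,7} D(W)={3,4,5,6}: Y {2,3,4,5,6}->{2,3}; Z {3,4,5,6,7}->{3,4}; W {3,4,5,6}->{5,6}
So after constraint 3: D(Y)={2,3}, size = 2

Answer: 2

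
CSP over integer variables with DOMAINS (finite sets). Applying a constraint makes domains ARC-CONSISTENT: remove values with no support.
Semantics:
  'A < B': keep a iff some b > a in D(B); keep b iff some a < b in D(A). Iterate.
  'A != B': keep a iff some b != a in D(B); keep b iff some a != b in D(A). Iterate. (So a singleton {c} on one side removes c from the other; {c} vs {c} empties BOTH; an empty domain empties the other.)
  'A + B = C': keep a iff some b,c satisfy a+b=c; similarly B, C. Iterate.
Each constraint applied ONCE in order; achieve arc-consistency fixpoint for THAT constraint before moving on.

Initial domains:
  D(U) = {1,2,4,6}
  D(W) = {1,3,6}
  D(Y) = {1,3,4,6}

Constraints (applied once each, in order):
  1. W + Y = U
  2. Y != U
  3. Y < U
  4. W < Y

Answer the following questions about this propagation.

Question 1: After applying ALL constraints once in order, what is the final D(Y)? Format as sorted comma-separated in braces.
Answer: {3}

Derivation:
Constraint 1 (W + Y = U) on D(W)={1,3,6} D(Y)={1,3,4,6} D(U)={1,2,4,6}: W {1,3,6}->{1,3}; Y {1,3,4,6}->{1,3}; U {1,2,4,6}->{2,4,6}
Constraint 2 (Y != U) on D(Y)={1,3} D(U)={2,4,6}: no change
Constraint 3 (Y < U) on D(Y)={1,3} D(U)={2,4,6}: no change
Constraint 4 (W < Y) on D(W)={1,3} D(Y)={1,3}: W {1,3}->{1}; Y {1,3}->{3}
So after all 4 constraints: D(Y) = {3}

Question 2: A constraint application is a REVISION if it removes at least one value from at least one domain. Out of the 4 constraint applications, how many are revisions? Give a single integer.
Answer: 2

Derivation:
Constraint 1 (W + Y = U) on D(W)={1,3,6} D(Y)={1,3,4,6} D(U)={1,2,4,6}: W {1,3,6}->{1,3}; Y {1,3,4,6}->{1,3}; U {1,2,4,6}->{2,4,6} => REVISION
Constraint 2 (Y != U) on D(Y)={1,3} D(U)={2,4,6}: no change => not a revision
Constraint 3 (Y < U) on D(Y)={1,3} D(U)={2,4,6}: no change => not a revision
Constraint 4 (W < Y) on D(W)={1,3} D(Y)={1,3}: W {1,3}->{1}; Y {1,3}->{3} => REVISION
Total revisions = 2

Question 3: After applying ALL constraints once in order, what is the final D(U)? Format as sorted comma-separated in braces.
Answer: {2,4,6}

Derivation:
Constraint 1 (W + Y = U) on D(W)={1,3,6} D(Y)={1,3,4,6} D(U)={1,2,4,6}: W {1,3,6}->{1,3}; Y {1,3,4,6}->{1,3}; U {1,2,4,6}->{2,4,6}
Constraint 2 (Y != U) on D(Y)={1,3} D(U)={2,4,6}: no change
Constraint 3 (Y < U) on D(Y)={1,3} D(U)={2,4,6}: no change
Constraint 4 (W < Y) on D(W)={1,3} D(Y)={1,3}: W {1,3}->{1}; Y {1,3}->{3}
So after all 4 constraints: D(U) = {2,4,6}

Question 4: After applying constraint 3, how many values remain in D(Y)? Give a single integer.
Constraint 1 (W + Y = U) on D(W)={1,3,6} D(Y)={1,3,4,6} D(U)={1,2,4,6}: W {1,3,6}->{1,3}; Y {1,3,4,6}->{1,3}; U {1,2,4,6}->{2,4,6}
Constraint 2 (Y != U) on D(Y)={1,3} D(U)={2,4,6}: no change
Constraint 3 (Y < U) on D(Y)={1,3} D(U)={2,4,6}: no change
So after constraint 3: D(Y)={1,3}, size = 2

Answer: 2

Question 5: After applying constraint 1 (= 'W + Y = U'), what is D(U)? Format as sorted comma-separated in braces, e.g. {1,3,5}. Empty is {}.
Answer: {2,4,6}

Derivation:
Constraint 1 (W + Y = U) on D(W)={1,3,6} D(Y)={1,3,4,6} D(U)={1,2,4,6}: W {1,3,6}->{1,3}; Y {1,3,4,6}->{1,3}; U {1,2,4,6}->{2,4,6}
So after constraint 1: D(U) = {2,4,6}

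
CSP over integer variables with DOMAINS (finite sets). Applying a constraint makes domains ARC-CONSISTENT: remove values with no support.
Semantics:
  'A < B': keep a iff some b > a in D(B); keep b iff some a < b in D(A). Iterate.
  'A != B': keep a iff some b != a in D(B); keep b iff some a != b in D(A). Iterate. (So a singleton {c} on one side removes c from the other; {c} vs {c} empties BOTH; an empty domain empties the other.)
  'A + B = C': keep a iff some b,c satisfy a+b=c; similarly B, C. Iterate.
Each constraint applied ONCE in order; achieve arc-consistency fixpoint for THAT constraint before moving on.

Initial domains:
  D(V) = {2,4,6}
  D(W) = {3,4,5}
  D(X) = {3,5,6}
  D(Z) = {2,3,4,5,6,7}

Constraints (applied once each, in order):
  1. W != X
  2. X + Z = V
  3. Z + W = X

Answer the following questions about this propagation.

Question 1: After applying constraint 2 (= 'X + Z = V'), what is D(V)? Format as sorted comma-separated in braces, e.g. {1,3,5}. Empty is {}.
Answer: {6}

Derivation:
Constraint 1 (W != X) on D(W)={3,4,5} D(X)={3,5,6}: no change
Constraint 2 (X + Z = V) on D(X)={3,5,6} D(Z)={2,3,4,5,6,7} D(V)={2,4,6}: X {3,5,6}->{3}; Z {2,3,4,5,6,7}->{3}; V {2,4,6}->{6}
So after constraint 2: D(V) = {6}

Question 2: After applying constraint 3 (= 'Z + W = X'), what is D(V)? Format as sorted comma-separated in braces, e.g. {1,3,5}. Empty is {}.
Constraint 1 (W != X) on D(W)={3,4,5} D(X)={3,5,6}: no change
Constraint 2 (X + Z = V) on D(X)={3,5,6} D(Z)={2,3,4,5,6,7} D(V)={2,4,6}: X {3,5,6}->{3}; Z {2,3,4,5,6,7}->{3}; V {2,4,6}->{6}
Constraint 3 (Z + W = X) on D(Z)={3} D(W)={3,4,5} D(X)={3}: Z {3}->{}; W {3,4,5}->{}; X {3}->{}
So after constraint 3: D(V) = {6}

Answer: {6}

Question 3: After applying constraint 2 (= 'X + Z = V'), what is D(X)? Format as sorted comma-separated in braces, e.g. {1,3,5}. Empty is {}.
Constraint 1 (W != X) on D(W)={3,4,5} D(X)={3,5,6}: no change
Constraint 2 (X + Z = V) on D(X)={3,5,6} D(Z)={2,3,4,5,6,7} D(V)={2,4,6}: X {3,5,6}->{3}; Z {2,3,4,5,6,7}->{3}; V {2,4,6}->{6}
So after constraint 2: D(X) = {3}

Answer: {3}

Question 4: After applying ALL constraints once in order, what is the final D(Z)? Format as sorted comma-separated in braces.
Constraint 1 (W != X) on D(W)={3,4,5} D(X)={3,5,6}: no change
Constraint 2 (X + Z = V) on D(X)={3,5,6} D(Z)={2,3,4,5,6,7} D(V)={2,4,6}: X {3,5,6}->{3}; Z {2,3,4,5,6,7}->{3}; V {2,4,6}->{6}
Constraint 3 (Z + W = X) on D(Z)={3} D(W)={3,4,5} D(X)={3}: Z {3}->{}; W {3,4,5}->{}; X {3}->{}
So after all 3 constraints: D(Z) = {}

Answer: {}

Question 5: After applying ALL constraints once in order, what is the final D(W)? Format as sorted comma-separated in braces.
Answer: {}

Derivation:
Constraint 1 (W != X) on D(W)={3,4,5} D(X)={3,5,6}: no change
Constraint 2 (X + Z = V) on D(X)={3,5,6} D(Z)={2,3,4,5,6,7} D(V)={2,4,6}: X {3,5,6}->{3}; Z {2,3,4,5,6,7}->{3}; V {2,4,6}->{6}
Constraint 3 (Z + W = X) on D(Z)={3} D(W)={3,4,5} D(X)={3}: Z {3}->{}; W {3,4,5}->{}; X {3}->{}
So after all 3 constraints: D(W) = {}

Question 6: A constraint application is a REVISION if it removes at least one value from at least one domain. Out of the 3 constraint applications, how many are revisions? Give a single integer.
Constraint 1 (W != X) on D(W)={3,4,5} D(X)={3,5,6}: no change => not a revision
Constraint 2 (X + Z = V) on D(X)={3,5,6} D(Z)={2,3,4,5,6,7} D(V)={2,4,6}: X {3,5,6}->{3}; Z {2,3,4,5,6,7}->{3}; V {2,4,6}->{6} => REVISION
Constraint 3 (Z + W = X) on D(Z)={3} D(W)={3,4,5} D(X)={3}: Z {3}->{}; W {3,4,5}->{}; X {3}->{} => REVISION
Total revisions = 2

Answer: 2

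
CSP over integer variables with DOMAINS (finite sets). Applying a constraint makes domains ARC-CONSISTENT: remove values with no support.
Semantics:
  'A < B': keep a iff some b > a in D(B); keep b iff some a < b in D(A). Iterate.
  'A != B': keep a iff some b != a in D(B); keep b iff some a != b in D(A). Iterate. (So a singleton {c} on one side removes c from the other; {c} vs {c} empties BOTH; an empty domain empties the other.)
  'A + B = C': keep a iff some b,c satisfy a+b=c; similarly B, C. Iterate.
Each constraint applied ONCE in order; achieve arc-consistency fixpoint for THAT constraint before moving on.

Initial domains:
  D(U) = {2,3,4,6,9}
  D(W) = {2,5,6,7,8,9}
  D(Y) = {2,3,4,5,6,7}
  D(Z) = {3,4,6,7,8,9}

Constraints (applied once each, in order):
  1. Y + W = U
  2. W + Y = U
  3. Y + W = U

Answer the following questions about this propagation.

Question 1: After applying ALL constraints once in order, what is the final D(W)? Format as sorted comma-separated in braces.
Constraint 1 (Y + W = U) on D(Y)={2,3,4,5,6,7} D(W)={2,5,6,7,8,9} D(U)={2,3,4,6,9}: Y {2,3,4,5,6,7}->{2,3,4,7}; W {2,5,6,7,8,9}->{2,5,6,7}; U {2,3,4,6,9}->{4,6,9}
Constraint 2 (W + Y = U) on D(W)={2,5,6,7} D(Y)={2,3,4,7} D(U)={4,6,9}: no change
Constraint 3 (Y + W = U) on D(Y)={2,3,4,7} D(W)={2,5,6,7} D(U)={4,6,9}: no change
So after all 3 constraints: D(W) = {2,5,6,7}

Answer: {2,5,6,7}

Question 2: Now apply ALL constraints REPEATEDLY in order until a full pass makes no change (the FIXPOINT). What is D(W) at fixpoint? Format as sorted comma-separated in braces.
Answer: {2,5,6,7}

Derivation:
pass 0 (initial): D(W)={2,5,6,7,8,9}
pass 1: U {2,3,4,6,9}->{4,6,9}; W {2,5,6,7,8,9}->{2,5,6,7}; Y {2,3,4,5,6,7}->{2,3,4,7}
pass 2: no change
Fixpoint after 2 passes: D(W) = {2,5,6,7}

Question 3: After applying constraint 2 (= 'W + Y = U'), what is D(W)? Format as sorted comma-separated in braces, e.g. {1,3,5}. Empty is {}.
Answer: {2,5,6,7}

Derivation:
Constraint 1 (Y + W = U) on D(Y)={2,3,4,5,6,7} D(W)={2,5,6,7,8,9} D(U)={2,3,4,6,9}: Y {2,3,4,5,6,7}->{2,3,4,7}; W {2,5,6,7,8,9}->{2,5,6,7}; U {2,3,4,6,9}->{4,6,9}
Constraint 2 (W + Y = U) on D(W)={2,5,6,7} D(Y)={2,3,4,7} D(U)={4,6,9}: no change
So after constraint 2: D(W) = {2,5,6,7}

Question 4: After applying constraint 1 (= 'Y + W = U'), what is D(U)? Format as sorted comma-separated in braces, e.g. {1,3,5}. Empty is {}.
Answer: {4,6,9}

Derivation:
Constraint 1 (Y + W = U) on D(Y)={2,3,4,5,6,7} D(W)={2,5,6,7,8,9} D(U)={2,3,4,6,9}: Y {2,3,4,5,6,7}->{2,3,4,7}; W {2,5,6,7,8,9}->{2,5,6,7}; U {2,3,4,6,9}->{4,6,9}
So after constraint 1: D(U) = {4,6,9}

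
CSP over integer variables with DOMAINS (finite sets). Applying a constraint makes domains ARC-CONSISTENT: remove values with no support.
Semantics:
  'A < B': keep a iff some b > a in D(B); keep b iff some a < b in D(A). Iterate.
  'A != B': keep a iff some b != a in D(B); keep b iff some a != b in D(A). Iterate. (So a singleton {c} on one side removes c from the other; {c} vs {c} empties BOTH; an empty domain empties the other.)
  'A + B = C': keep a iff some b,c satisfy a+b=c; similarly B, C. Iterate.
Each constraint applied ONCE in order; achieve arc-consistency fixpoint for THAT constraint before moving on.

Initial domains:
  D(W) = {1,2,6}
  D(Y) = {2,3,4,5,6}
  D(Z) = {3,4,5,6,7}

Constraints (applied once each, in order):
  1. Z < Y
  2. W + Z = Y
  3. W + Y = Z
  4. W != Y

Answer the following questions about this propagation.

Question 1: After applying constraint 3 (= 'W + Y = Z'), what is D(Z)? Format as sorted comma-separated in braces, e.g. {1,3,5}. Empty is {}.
Answer: {5}

Derivation:
Constraint 1 (Z < Y) on D(Z)={3,4,5,6,7} D(Y)={2,3,4,5,6}: Z {3,4,5,6,7}->{3,4,5}; Y {2,3,4,5,6}->{4,5,6}
Constraint 2 (W + Z = Y) on D(W)={1,2,6} D(Z)={3,4,5} D(Y)={4,5,6}: W {1,2,6}->{1,2}
Constraint 3 (W + Y = Z) on D(W)={1,2} D(Y)={4,5,6} D(Z)={3,4,5}: W {1,2}->{1}; Y {4,5,6}->{4}; Z {3,4,5}->{5}
So after constraint 3: D(Z) = {5}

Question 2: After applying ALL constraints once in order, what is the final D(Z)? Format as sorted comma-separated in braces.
Constraint 1 (Z < Y) on D(Z)={3,4,5,6,7} D(Y)={2,3,4,5,6}: Z {3,4,5,6,7}->{3,4,5}; Y {2,3,4,5,6}->{4,5,6}
Constraint 2 (W + Z = Y) on D(W)={1,2,6} D(Z)={3,4,5} D(Y)={4,5,6}: W {1,2,6}->{1,2}
Constraint 3 (W + Y = Z) on D(W)={1,2} D(Y)={4,5,6} D(Z)={3,4,5}: W {1,2}->{1}; Y {4,5,6}->{4}; Z {3,4,5}->{5}
Constraint 4 (W != Y) on D(W)={1} D(Y)={4}: no change
So after all 4 constraints: D(Z) = {5}

Answer: {5}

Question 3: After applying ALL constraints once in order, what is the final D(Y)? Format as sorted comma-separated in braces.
Constraint 1 (Z < Y) on D(Z)={3,4,5,6,7} D(Y)={2,3,4,5,6}: Z {3,4,5,6,7}->{3,4,5}; Y {2,3,4,5,6}->{4,5,6}
Constraint 2 (W + Z = Y) on D(W)={1,2,6} D(Z)={3,4,5} D(Y)={4,5,6}: W {1,2,6}->{1,2}
Constraint 3 (W + Y = Z) on D(W)={1,2} D(Y)={4,5,6} D(Z)={3,4,5}: W {1,2}->{1}; Y {4,5,6}->{4}; Z {3,4,5}->{5}
Constraint 4 (W != Y) on D(W)={1} D(Y)={4}: no change
So after all 4 constraints: D(Y) = {4}

Answer: {4}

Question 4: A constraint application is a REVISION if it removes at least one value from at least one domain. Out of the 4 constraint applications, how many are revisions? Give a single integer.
Answer: 3

Derivation:
Constraint 1 (Z < Y) on D(Z)={3,4,5,6,7} D(Y)={2,3,4,5,6}: Z {3,4,5,6,7}->{3,4,5}; Y {2,3,4,5,6}->{4,5,6} => REVISION
Constraint 2 (W + Z = Y) on D(W)={1,2,6} D(Z)={3,4,5} D(Y)={4,5,6}: W {1,2,6}->{1,2} => REVISION
Constraint 3 (W + Y = Z) on D(W)={1,2} D(Y)={4,5,6} D(Z)={3,4,5}: W {1,2}->{1}; Y {4,5,6}->{4}; Z {3,4,5}->{5} => REVISION
Constraint 4 (W != Y) on D(W)={1} D(Y)={4}: no change => not a revision
Total revisions = 3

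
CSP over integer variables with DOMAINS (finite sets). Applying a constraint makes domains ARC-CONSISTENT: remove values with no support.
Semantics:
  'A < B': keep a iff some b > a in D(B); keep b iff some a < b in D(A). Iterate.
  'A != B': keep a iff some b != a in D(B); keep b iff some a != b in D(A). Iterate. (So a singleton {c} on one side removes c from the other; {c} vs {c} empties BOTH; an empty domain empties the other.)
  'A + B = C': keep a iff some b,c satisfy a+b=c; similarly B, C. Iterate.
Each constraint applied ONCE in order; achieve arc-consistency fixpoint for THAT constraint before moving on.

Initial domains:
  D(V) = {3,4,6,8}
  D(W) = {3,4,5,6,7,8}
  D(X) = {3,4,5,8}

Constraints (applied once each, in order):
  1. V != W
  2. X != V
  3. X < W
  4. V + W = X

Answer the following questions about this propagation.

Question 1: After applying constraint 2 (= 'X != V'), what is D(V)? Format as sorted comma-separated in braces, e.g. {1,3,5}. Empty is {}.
Constraint 1 (V != W) on D(V)={3,4,6,8} D(W)={3,4,5,6,7,8}: no change
Constraint 2 (X != V) on D(X)={3,4,5,8} D(V)={3,4,6,8}: no change
So after constraint 2: D(V) = {3,4,6,8}

Answer: {3,4,6,8}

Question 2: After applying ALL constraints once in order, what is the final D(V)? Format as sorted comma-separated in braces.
Constraint 1 (V != W) on D(V)={3,4,6,8} D(W)={3,4,5,6,7,8}: no change
Constraint 2 (X != V) on D(X)={3,4,5,8} D(V)={3,4,6,8}: no change
Constraint 3 (X < W) on D(X)={3,4,5,8} D(W)={3,4,5,6,7,8}: X {3,4,5,8}->{3,4,5}; W {3,4,5,6,7,8}->{4,5,6,7,8}
Constraint 4 (V + W = X) on D(V)={3,4,6,8} D(W)={4,5,6,7,8} D(X)={3,4,5}: V {3,4,6,8}->{}; W {4,5,6,7,8}->{}; X {3,4,5}->{}
So after all 4 constraints: D(V) = {}

Answer: {}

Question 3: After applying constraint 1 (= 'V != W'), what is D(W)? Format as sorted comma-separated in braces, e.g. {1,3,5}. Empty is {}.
Answer: {3,4,5,6,7,8}

Derivation:
Constraint 1 (V != W) on D(V)={3,4,6,8} D(W)={3,4,5,6,7,8}: no change
So after constraint 1: D(W) = {3,4,5,6,7,8}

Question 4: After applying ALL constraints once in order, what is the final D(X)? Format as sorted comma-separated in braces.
Constraint 1 (V != W) on D(V)={3,4,6,8} D(W)={3,4,5,6,7,8}: no change
Constraint 2 (X != V) on D(X)={3,4,5,8} D(V)={3,4,6,8}: no change
Constraint 3 (X < W) on D(X)={3,4,5,8} D(W)={3,4,5,6,7,8}: X {3,4,5,8}->{3,4,5}; W {3,4,5,6,7,8}->{4,5,6,7,8}
Constraint 4 (V + W = X) on D(V)={3,4,6,8} D(W)={4,5,6,7,8} D(X)={3,4,5}: V {3,4,6,8}->{}; W {4,5,6,7,8}->{}; X {3,4,5}->{}
So after all 4 constraints: D(X) = {}

Answer: {}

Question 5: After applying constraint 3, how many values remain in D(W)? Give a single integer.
Constraint 1 (V != W) on D(V)={3,4,6,8} D(W)={3,4,5,6,7,8}: no change
Constraint 2 (X != V) on D(X)={3,4,5,8} D(V)={3,4,6,8}: no change
Constraint 3 (X < W) on D(X)={3,4,5,8} D(W)={3,4,5,6,7,8}: X {3,4,5,8}->{3,4,5}; W {3,4,5,6,7,8}->{4,5,6,7,8}
So after constraint 3: D(W)={4,5,6,7,8}, size = 5

Answer: 5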